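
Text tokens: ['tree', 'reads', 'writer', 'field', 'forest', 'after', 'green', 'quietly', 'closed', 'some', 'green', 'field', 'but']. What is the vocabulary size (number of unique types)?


Listing all tokens and tracking unique types:
  Token 1: 'tree' -> NEW (unique so far: 1)
  Token 2: 'reads' -> NEW (unique so far: 2)
  Token 3: 'writer' -> NEW (unique so far: 3)
  Token 4: 'field' -> NEW (unique so far: 4)
  Token 5: 'forest' -> NEW (unique so far: 5)
  Token 6: 'after' -> NEW (unique so far: 6)
  Token 7: 'green' -> NEW (unique so far: 7)
  Token 8: 'quietly' -> NEW (unique so far: 8)
  Token 9: 'closed' -> NEW (unique so far: 9)
  Token 10: 'some' -> NEW (unique so far: 10)
  Token 11: 'green' -> duplicate (unique so far: 10)
  Token 12: 'field' -> duplicate (unique so far: 10)
  Token 13: 'but' -> NEW (unique so far: 11)
Unique types: ('after', 'but', 'closed', 'field', 'forest', 'green', 'quietly', 'reads', 'some', 'tree', 'writer')
Vocabulary size: 11

11


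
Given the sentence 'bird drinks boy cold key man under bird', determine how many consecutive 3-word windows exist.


Word trigrams from [8] words:
  Trigram 1: (bird drinks boy)
  Trigram 2: (drinks boy cold)
  Trigram 3: (boy cold key)
  Trigram 4: (cold key man)
  Trigram 5: (key man under)
  Trigram 6: (man under bird)
Total word trigrams: 8 - 2 = 6

6


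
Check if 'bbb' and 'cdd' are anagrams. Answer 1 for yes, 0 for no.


Sort characters of 'bbb': 'bbb'
Sort characters of 'cdd': 'cdd'
Sorted forms differ -> they are NOT anagrams
Result: 0

0


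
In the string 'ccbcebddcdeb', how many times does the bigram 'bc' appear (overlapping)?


Scanning 'ccbcebddcdeb' for bigram 'bc':
  Position 0: 'cc' -> no
  Position 1: 'cb' -> no
  Position 2: 'bc' -> MATCH
  Position 3: 'ce' -> no
  Position 4: 'eb' -> no
  Position 5: 'bd' -> no
  Position 6: 'dd' -> no
  Position 7: 'dc' -> no
  Position 8: 'cd' -> no
  Position 9: 'de' -> no
  Position 10: 'eb' -> no
Total matches: 1

1


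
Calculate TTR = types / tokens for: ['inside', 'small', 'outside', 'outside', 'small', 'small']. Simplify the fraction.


Tokens: 6
Unique types: ('inside', 'outside', 'small') = 3
TTR = 3/6
Simplify: divide both by 3 -> 1/2
TTR = 1/2

1/2


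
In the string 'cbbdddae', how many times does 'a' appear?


Scanning 'cbbdddae' for 'a':
  Position 6: 'a' -> MATCH (count: 1)
Total occurrences of 'a': 1

1


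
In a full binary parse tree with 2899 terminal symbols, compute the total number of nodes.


Leaf nodes (terminals): 2899
Internal nodes = n - 1 = 2899 - 1 = 2898
Total = leaves + internal = 2899 + 2898 = 5797

5797


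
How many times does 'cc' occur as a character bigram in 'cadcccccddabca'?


Scanning 'cadcccccddabca' for bigram 'cc':
  Position 0: 'ca' -> no
  Position 1: 'ad' -> no
  Position 2: 'dc' -> no
  Position 3: 'cc' -> MATCH
  Position 4: 'cc' -> MATCH
  Position 5: 'cc' -> MATCH
  Position 6: 'cc' -> MATCH
  Position 7: 'cd' -> no
  Position 8: 'dd' -> no
  Position 9: 'da' -> no
  Position 10: 'ab' -> no
  Position 11: 'bc' -> no
  Position 12: 'ca' -> no
Total matches: 4

4


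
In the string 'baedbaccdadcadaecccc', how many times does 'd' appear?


Scanning 'baedbaccdadcadaecccc' for 'd':
  Position 3: 'd' -> MATCH (count: 1)
  Position 8: 'd' -> MATCH (count: 2)
  Position 10: 'd' -> MATCH (count: 3)
  Position 13: 'd' -> MATCH (count: 4)
Total occurrences of 'd': 4

4


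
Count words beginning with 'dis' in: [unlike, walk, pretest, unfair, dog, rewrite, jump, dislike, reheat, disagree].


Checking each word for prefix 'dis':
  'unlike' -> no (count: 0)
  'walk' -> no (count: 0)
  'pretest' -> no (count: 0)
  'unfair' -> no (count: 0)
  'dog' -> no (count: 0)
  'rewrite' -> no (count: 0)
  'jump' -> no (count: 0)
  'dislike' -> YES, starts with 'dis' (count: 1)
  'reheat' -> no (count: 1)
  'disagree' -> YES, starts with 'dis' (count: 2)
Total with prefix 'dis': 2

2


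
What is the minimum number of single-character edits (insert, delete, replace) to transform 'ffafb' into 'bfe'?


Building DP table for s1='ffafb' (len 5) and s2='bfe' (len 3):
       b  f  e
    0  1  2  3
  f 1  1  1  2
  f 2  2  1  2
  a 3  3  2  2
  f 4  4  3  3
  b 5  4  4  4
Edit distance = dp[5][3] = 4

4


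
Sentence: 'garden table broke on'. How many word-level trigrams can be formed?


Word trigrams from [4] words:
  Trigram 1: (garden table broke)
  Trigram 2: (table broke on)
Total word trigrams: 4 - 2 = 2

2


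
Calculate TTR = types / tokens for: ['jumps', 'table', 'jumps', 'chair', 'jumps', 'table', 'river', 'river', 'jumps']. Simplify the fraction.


Tokens: 9
Unique types: ('chair', 'jumps', 'river', 'table') = 4
TTR = 4/9
Already in lowest terms.

4/9


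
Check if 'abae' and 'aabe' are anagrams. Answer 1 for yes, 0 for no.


Sort characters of 'abae': 'aabe'
Sort characters of 'aabe': 'aabe'
Sorted forms match -> they ARE anagrams
Result: 1

1


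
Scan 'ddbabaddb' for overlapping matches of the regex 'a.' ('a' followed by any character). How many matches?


Pattern: a. means 'a' followed by any character.
Scanning 'ddbabaddb' position-by-position:
  Pos 0: window 'dd' -> no
  Pos 1: window 'db' -> no
  Pos 2: window 'ba' -> no
  Pos 3: window 'ab' -> MATCH
  Pos 4: window 'ba' -> no
  Pos 5: window 'ad' -> MATCH
  Pos 6: window 'dd' -> no
  Pos 7: window 'db' -> no
  Pos 8: window 'b' -> no
Total matches: 2

2


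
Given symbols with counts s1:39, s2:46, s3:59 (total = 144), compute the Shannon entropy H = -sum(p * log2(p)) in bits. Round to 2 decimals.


Computing entropy H = -sum(p_i * log2(p_i)):
  s1: p = 39/144 = 0.2708, -p*log2(p) = 0.5104
  s2: p = 46/144 = 0.3194, -p*log2(p) = 0.5259
  s3: p = 59/144 = 0.4097, -p*log2(p) = 0.5274
H = sum of terms = 1.5637
Rounded to 2 decimals: 1.56

1.56


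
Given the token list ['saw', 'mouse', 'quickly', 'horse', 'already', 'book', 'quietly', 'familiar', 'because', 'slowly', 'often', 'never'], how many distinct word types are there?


Listing all tokens and tracking unique types:
  Token 1: 'saw' -> NEW (unique so far: 1)
  Token 2: 'mouse' -> NEW (unique so far: 2)
  Token 3: 'quickly' -> NEW (unique so far: 3)
  Token 4: 'horse' -> NEW (unique so far: 4)
  Token 5: 'already' -> NEW (unique so far: 5)
  Token 6: 'book' -> NEW (unique so far: 6)
  Token 7: 'quietly' -> NEW (unique so far: 7)
  Token 8: 'familiar' -> NEW (unique so far: 8)
  Token 9: 'because' -> NEW (unique so far: 9)
  Token 10: 'slowly' -> NEW (unique so far: 10)
  Token 11: 'often' -> NEW (unique so far: 11)
  Token 12: 'never' -> NEW (unique so far: 12)
Unique types: ('already', 'because', 'book', 'familiar', 'horse', 'mouse', 'never', 'often', 'quickly', 'quietly', 'saw', 'slowly')
Vocabulary size: 12

12


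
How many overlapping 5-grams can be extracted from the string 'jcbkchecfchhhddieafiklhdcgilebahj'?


String 'jcbkchecfchhhddieafiklhdcgilebahj' has length L = 33.
Number of overlapping n-grams = L - n + 1
Substituting: 33 - 5 + 1 = 29

29


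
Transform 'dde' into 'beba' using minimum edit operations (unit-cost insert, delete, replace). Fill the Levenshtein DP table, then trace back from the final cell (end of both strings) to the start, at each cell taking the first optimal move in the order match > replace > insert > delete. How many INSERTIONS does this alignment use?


Edit distance = 4. Backtracking from cell (3, 4) with preference match > replace > insert > delete,
then listing the resulting alignment 'dde' -> 'beba' left to right:
  Step 1: insert 'b' [insertion #1]
  Step 2: replace d->e
  Step 3: replace d->b
  Step 4: replace e->a
Total insertions: 1

1


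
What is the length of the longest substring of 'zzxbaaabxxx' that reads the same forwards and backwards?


Scanning 'zzxbaaabxxx' for palindromic substrings.
Substring at positions 2-8: 'xbaaabx'.
Check: reverse('xbaaabx') = 'xbaaabx' -> palindrome confirmed.
Neighbouring characters ('z' / 'x') break symmetry, so it cannot extend further.
No longer palindromic substring exists; longest length = 7

7


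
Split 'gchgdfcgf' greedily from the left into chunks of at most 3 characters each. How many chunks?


'gchgdfcgf' has 9 characters.
Chunking with max size 3:
  Chunk 1: 'gch' (positions 0-2)
  Chunk 2: 'gdf' (positions 3-5)
  Chunk 3: 'cgf' (positions 6-8)
Total chunks: ceil(9 / 3) = 3

3


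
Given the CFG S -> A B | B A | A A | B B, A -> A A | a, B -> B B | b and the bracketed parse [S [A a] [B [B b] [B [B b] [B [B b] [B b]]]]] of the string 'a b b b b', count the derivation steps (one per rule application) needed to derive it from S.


Every bracketed nonterminal node [X ...] in the tree is produced by exactly one rule application.
Reading the tree off as a leftmost derivation:
  Step 1: S  =>  A B   (applied S -> A B)
  Step 2: A B  =>  a B   (applied A -> a)
  Step 3: a B  =>  a B B   (applied B -> B B)
  Step 4: a B B  =>  a b B   (applied B -> b)
  Step 5: a b B  =>  a b B B   (applied B -> B B)
  Step 6: a b B B  =>  a b b B   (applied B -> b)
  Step 7: a b b B  =>  a b b B B   (applied B -> B B)
  Step 8: a b b B B  =>  a b b b B   (applied B -> b)
  Step 9: a b b b B  =>  a b b b b   (applied B -> b)
Final yield: a b b b b
Total rewrite steps: 9

9


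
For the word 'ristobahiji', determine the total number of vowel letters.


Scanning each character of 'ristobahiji':
  Position 1: 'r' -> consonant (running count: 0)
  Position 2: 'i' -> vowel (running count: 1)
  Position 3: 's' -> consonant (running count: 1)
  Position 4: 't' -> consonant (running count: 1)
  Position 5: 'o' -> vowel (running count: 2)
  Position 6: 'b' -> consonant (running count: 2)
  Position 7: 'a' -> vowel (running count: 3)
  Position 8: 'h' -> consonant (running count: 3)
  Position 9: 'i' -> vowel (running count: 4)
  Position 10: 'j' -> consonant (running count: 4)
  Position 11: 'i' -> vowel (running count: 5)
Total vowels: 5

5


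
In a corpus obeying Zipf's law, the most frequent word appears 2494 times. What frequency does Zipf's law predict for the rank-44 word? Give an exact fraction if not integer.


Zipf's law: freq(rank) = f1 / rank
f1 = 2494, rank = 44
freq = 2494 / 44
GCD(2494, 44) = 2
Simplified: 1247/22

1247/22


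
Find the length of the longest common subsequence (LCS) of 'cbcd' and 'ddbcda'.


DP table for LCS of 'cbcd' and 'ddbcda':
       d  d  b  c  d  a
    0  0  0  0  0  0  0
  c 0  0  0  0  1  1  1
  b 0  0  0  1  1  1  1
  c 0  0  0  1  2  2  2
  d 0  1  1  1  2  3  3
LCS: 'bcd'
LCS length = 3

3


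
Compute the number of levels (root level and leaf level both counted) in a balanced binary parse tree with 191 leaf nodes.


In a balanced binary tree with n leaves the deepest leaf is ceil(log2(n)) edges below the root,
so counting node levels inclusive of root and leaves gives ceil(log2(n)) + 1 levels.
log2(191) = 7.5774
ceil(7.5774) = 8
levels = 8 + 1 = 9

9


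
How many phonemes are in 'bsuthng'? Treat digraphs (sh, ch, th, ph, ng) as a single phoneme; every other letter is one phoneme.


Parsing 'bsuthng' greedily, digraphs first:
  'b' -> consonant phoneme (phonemes so far: 1)
  's' -> consonant phoneme (phonemes so far: 2)
  'u' -> vowel phoneme (phonemes so far: 3)
  'th' -> digraph (1 consonant phoneme) (phonemes so far: 4)
  'ng' -> digraph (1 consonant phoneme) (phonemes so far: 5)
Total phonemes: 5

5


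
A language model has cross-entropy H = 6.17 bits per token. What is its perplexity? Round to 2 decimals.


Perplexity formula: PP = 2^H
H = 6.17
PP = 2^6.17
Decompose: 2^6.17 = 2^6 * 2^0.17
2^6 = 64, 2^0.17 ~ 1.1250585
PP ~ 64 * 1.1250585 = 72.0037440
Rounded to 2 decimals: 72.00

72.00


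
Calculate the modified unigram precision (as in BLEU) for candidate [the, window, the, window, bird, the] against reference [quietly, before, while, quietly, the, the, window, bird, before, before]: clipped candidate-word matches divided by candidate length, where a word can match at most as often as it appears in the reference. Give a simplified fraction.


Reference word counts: {'before': 3, 'bird': 1, 'quietly': 2, 'the': 2, 'while': 1, 'window': 1}
Checking each candidate word (with clipping):
  'the' -> in reference (ref count 2, used 1/2) -> match (matches: 1)
  'window' -> in reference (ref count 1, used 1/1) -> match (matches: 2)
  'the' -> in reference (ref count 2, used 2/2) -> match (matches: 3)
  'window' -> ref count 1 already used up (1/1) -> clipped, no match (matches: 3)
  'bird' -> in reference (ref count 1, used 1/1) -> match (matches: 4)
  'the' -> ref count 2 already used up (2/2) -> clipped, no match (matches: 4)
Clipped matches: 4, Candidate length: 6
Precision = 4/6 = 2/3

2/3


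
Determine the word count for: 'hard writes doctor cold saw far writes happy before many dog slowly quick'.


Counting words by splitting on spaces:
  Word 1: 'hard'
  Word 2: 'writes'
  Word 3: 'doctor'
  Word 4: 'cold'
  Word 5: 'saw'
  Word 6: 'far'
  Word 7: 'writes'
  Word 8: 'happy'
  Word 9: 'before'
  Word 10: 'many'
  Word 11: 'dog'
  Word 12: 'slowly'
  Word 13: 'quick'
Total words: 13

13


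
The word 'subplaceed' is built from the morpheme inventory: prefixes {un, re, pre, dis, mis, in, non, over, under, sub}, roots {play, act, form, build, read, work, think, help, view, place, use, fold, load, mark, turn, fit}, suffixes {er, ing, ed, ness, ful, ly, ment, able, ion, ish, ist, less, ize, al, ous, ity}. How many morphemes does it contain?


Segmenting 'subplaceed' against the inventory:
  'sub' -> prefix (morpheme 1)
  'place' -> root (morpheme 2)
  'ed' -> suffix (morpheme 3)
Total morphemes: 3

3


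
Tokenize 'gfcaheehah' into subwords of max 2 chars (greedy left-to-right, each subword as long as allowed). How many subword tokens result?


'gfcaheehah' has 10 characters.
Chunking with max size 2:
  Chunk 1: 'gf' (positions 0-1)
  Chunk 2: 'ca' (positions 2-3)
  Chunk 3: 'he' (positions 4-5)
  Chunk 4: 'eh' (positions 6-7)
  Chunk 5: 'ah' (positions 8-9)
Total chunks: ceil(10 / 2) = 5

5


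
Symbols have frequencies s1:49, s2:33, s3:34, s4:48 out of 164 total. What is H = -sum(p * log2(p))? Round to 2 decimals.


Computing entropy H = -sum(p_i * log2(p_i)):
  s1: p = 49/164 = 0.2988, -p*log2(p) = 0.5207
  s2: p = 33/164 = 0.2012, -p*log2(p) = 0.4655
  s3: p = 34/164 = 0.2073, -p*log2(p) = 0.4706
  s4: p = 48/164 = 0.2927, -p*log2(p) = 0.5188
H = sum of terms = 1.9756
Rounded to 2 decimals: 1.98

1.98


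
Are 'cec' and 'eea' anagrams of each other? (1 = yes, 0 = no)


Sort characters of 'cec': 'cce'
Sort characters of 'eea': 'aee'
Sorted forms differ -> they are NOT anagrams
Result: 0

0


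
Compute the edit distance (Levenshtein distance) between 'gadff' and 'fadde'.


Building DP table for s1='gadff' (len 5) and s2='fadde' (len 5):
       f  a  d  d  e
    0  1  2  3  4  5
  g 1  1  2  3  4  5
  a 2  2  1  2  3  4
  d 3  3  2  1  2  3
  f 4  3  3  2  2  3
  f 5  4  4  3  3  3
Edit distance = dp[5][5] = 3

3


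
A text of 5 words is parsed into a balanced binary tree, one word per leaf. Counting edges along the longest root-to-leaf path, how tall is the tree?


In a balanced binary tree with n leaves the deepest leaf is ceil(log2(n)) edges below the root.
log2(5) = 2.3219
ceil(2.3219) = 3
height (edges) = 3

3


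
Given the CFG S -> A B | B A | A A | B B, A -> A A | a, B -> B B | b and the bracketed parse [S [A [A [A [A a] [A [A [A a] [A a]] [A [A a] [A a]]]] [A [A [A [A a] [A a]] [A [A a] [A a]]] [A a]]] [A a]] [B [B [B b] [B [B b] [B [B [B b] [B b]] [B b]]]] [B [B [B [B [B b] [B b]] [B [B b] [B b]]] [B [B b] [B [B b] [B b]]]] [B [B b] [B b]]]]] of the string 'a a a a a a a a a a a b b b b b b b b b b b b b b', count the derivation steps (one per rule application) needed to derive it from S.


Every bracketed nonterminal node [X ...] in the tree is produced by exactly one rule application.
Reading the tree off as a leftmost derivation:
  Step 1: S  =>  A B   (applied S -> A B)
  Step 2: A B  =>  A A B   (applied A -> A A)
  Step 3: A A B  =>  A A A B   (applied A -> A A)
  Step 4: A A A B  =>  A A A A B   (applied A -> A A)
  Step 5: A A A A B  =>  a A A A B   (applied A -> a)
  Step 6: a A A A B  =>  a A A A A B   (applied A -> A A)
  Step 7: a A A A A B  =>  a A A A A A B   (applied A -> A A)
  Step 8: a A A A A A B  =>  a a A A A A B   (applied A -> a)
  Step 9: a a A A A A B  =>  a a a A A A B   (applied A -> a)
  Step 10: a a a A A A B  =>  a a a A A A A B   (applied A -> A A)
  Step 11: a a a A A A A B  =>  a a a a A A A B   (applied A -> a)
  Step 12: a a a a A A A B  =>  a a a a a A A B   (applied A -> a)
  Step 13: a a a a a A A B  =>  a a a a a A A A B   (applied A -> A A)
  Step 14: a a a a a A A A B  =>  a a a a a A A A A B   (applied A -> A A)
  Step 15: a a a a a A A A A B  =>  a a a a a A A A A A B   (applied A -> A A)
  Step 16: a a a a a A A A A A B  =>  a a a a a a A A A A B   (applied A -> a)
  Step 17: a a a a a a A A A A B  =>  a a a a a a a A A A B   (applied A -> a)
  Step 18: a a a a a a a A A A B  =>  a a a a a a a A A A A B   (applied A -> A A)
  Step 19: a a a a a a a A A A A B  =>  a a a a a a a a A A A B   (applied A -> a)
  Step 20: a a a a a a a a A A A B  =>  a a a a a a a a a A A B   (applied A -> a)
  Step 21: a a a a a a a a a A A B  =>  a a a a a a a a a a A B   (applied A -> a)
  Step 22: a a a a a a a a a a A B  =>  a a a a a a a a a a a B   (applied A -> a)
  Step 23: a a a a a a a a a a a B  =>  a a a a a a a a a a a B B   (applied B -> B B)
  Step 24: a a a a a a a a a a a B B  =>  a a a a a a a a a a a B B B   (applied B -> B B)
  Step 25: a a a a a a a a a a a B B B  =>  a a a a a a a a a a a b B B   (applied B -> b)
  Step 26: a a a a a a a a a a a b B B  =>  a a a a a a a a a a a b B B B   (applied B -> B B)
  Step 27: a a a a a a a a a a a b B B B  =>  a a a a a a a a a a a b b B B   (applied B -> b)
  Step 28: a a a a a a a a a a a b b B B  =>  a a a a a a a a a a a b b B B B   (applied B -> B B)
  Step 29: a a a a a a a a a a a b b B B B  =>  a a a a a a a a a a a b b B B B B   (applied B -> B B)
  Step 30: a a a a a a a a a a a b b B B B B  =>  a a a a a a a a a a a b b b B B B   (applied B -> b)
  Step 31: a a a a a a a a a a a b b b B B B  =>  a a a a a a a a a a a b b b b B B   (applied B -> b)
  Step 32: a a a a a a a a a a a b b b b B B  =>  a a a a a a a a a a a b b b b b B   (applied B -> b)
  Step 33: a a a a a a a a a a a b b b b b B  =>  a a a a a a a a a a a b b b b b B B   (applied B -> B B)
  Step 34: a a a a a a a a a a a b b b b b B B  =>  a a a a a a a a a a a b b b b b B B B   (applied B -> B B)
  Step 35: a a a a a a a a a a a b b b b b B B B  =>  a a a a a a a a a a a b b b b b B B B B   (applied B -> B B)
  Step 36: a a a a a a a a a a a b b b b b B B B B  =>  a a a a a a a a a a a b b b b b B B B B B   (applied B -> B B)
  Step 37: a a a a a a a a a a a b b b b b B B B B B  =>  a a a a a a a a a a a b b b b b b B B B B   (applied B -> b)
  Step 38: a a a a a a a a a a a b b b b b b B B B B  =>  a a a a a a a a a a a b b b b b b b B B B   (applied B -> b)
  Step 39: a a a a a a a a a a a b b b b b b b B B B  =>  a a a a a a a a a a a b b b b b b b B B B B   (applied B -> B B)
  Step 40: a a a a a a a a a a a b b b b b b b B B B B  =>  a a a a a a a a a a a b b b b b b b b B B B   (applied B -> b)
  Step 41: a a a a a a a a a a a b b b b b b b b B B B  =>  a a a a a a a a a a a b b b b b b b b b B B   (applied B -> b)
  Step 42: a a a a a a a a a a a b b b b b b b b b B B  =>  a a a a a a a a a a a b b b b b b b b b B B B   (applied B -> B B)
  Step 43: a a a a a a a a a a a b b b b b b b b b B B B  =>  a a a a a a a a a a a b b b b b b b b b b B B   (applied B -> b)
  Step 44: a a a a a a a a a a a b b b b b b b b b b B B  =>  a a a a a a a a a a a b b b b b b b b b b B B B   (applied B -> B B)
  Step 45: a a a a a a a a a a a b b b b b b b b b b B B B  =>  a a a a a a a a a a a b b b b b b b b b b b B B   (applied B -> b)
  Step 46: a a a a a a a a a a a b b b b b b b b b b b B B  =>  a a a a a a a a a a a b b b b b b b b b b b b B   (applied B -> b)
  Step 47: a a a a a a a a a a a b b b b b b b b b b b b B  =>  a a a a a a a a a a a b b b b b b b b b b b b B B   (applied B -> B B)
  Step 48: a a a a a a a a a a a b b b b b b b b b b b b B B  =>  a a a a a a a a a a a b b b b b b b b b b b b b B   (applied B -> b)
  Step 49: a a a a a a a a a a a b b b b b b b b b b b b b B  =>  a a a a a a a a a a a b b b b b b b b b b b b b b   (applied B -> b)
Final yield: a a a a a a a a a a a b b b b b b b b b b b b b b
Total rewrite steps: 49

49


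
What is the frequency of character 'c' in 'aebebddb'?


Scanning 'aebebddb' for 'c':
  No matches found.
Total occurrences of 'c': 0

0


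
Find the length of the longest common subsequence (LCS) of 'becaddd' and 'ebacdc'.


DP table for LCS of 'becaddd' and 'ebacdc':
       e  b  a  c  d  c
    0  0  0  0  0  0  0
  b 0  0  1  1  1  1  1
  e 0  1  1  1  1  1  1
  c 0  1  1  1  2  2  2
  a 0  1  1  2  2  2  2
  d 0  1  1  2  2  3  3
  d 0  1  1  2  2  3  3
  d 0  1  1  2  2  3  3
LCS: 'bcd'
LCS length = 3

3


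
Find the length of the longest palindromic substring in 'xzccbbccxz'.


Scanning 'xzccbbccxz' for palindromic substrings.
Substring at positions 2-7: 'ccbbcc'.
Check: reverse('ccbbcc') = 'ccbbcc' -> palindrome confirmed.
Neighbouring characters ('z' / 'x') break symmetry, so it cannot extend further.
No longer palindromic substring exists; longest length = 6

6


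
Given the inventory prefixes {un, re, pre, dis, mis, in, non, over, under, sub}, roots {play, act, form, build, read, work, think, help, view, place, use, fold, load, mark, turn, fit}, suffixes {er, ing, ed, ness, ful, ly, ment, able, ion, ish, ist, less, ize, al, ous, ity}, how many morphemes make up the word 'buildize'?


Segmenting 'buildize' against the inventory:
  'build' -> root (morpheme 1)
  'ize' -> suffix (morpheme 2)
Total morphemes: 2

2


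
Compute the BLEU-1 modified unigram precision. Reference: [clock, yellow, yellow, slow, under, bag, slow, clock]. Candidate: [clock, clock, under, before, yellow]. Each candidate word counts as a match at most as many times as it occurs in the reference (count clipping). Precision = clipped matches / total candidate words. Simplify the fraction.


Reference word counts: {'bag': 1, 'clock': 2, 'slow': 2, 'under': 1, 'yellow': 2}
Checking each candidate word (with clipping):
  'clock' -> in reference (ref count 2, used 1/2) -> match (matches: 1)
  'clock' -> in reference (ref count 2, used 2/2) -> match (matches: 2)
  'under' -> in reference (ref count 1, used 1/1) -> match (matches: 3)
  'before' -> not in reference -> no match (matches: 3)
  'yellow' -> in reference (ref count 2, used 1/2) -> match (matches: 4)
Clipped matches: 4, Candidate length: 5
Precision = 4/5

4/5


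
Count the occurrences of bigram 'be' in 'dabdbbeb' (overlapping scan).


Scanning 'dabdbbeb' for bigram 'be':
  Position 0: 'da' -> no
  Position 1: 'ab' -> no
  Position 2: 'bd' -> no
  Position 3: 'db' -> no
  Position 4: 'bb' -> no
  Position 5: 'be' -> MATCH
  Position 6: 'eb' -> no
Total matches: 1

1


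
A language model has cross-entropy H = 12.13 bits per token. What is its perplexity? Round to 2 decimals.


Perplexity formula: PP = 2^H
H = 12.13
PP = 2^12.13
Decompose: 2^12.13 = 2^12 * 2^0.13
2^12 = 4096, 2^0.13 ~ 1.0942937
PP ~ 4096 * 1.0942937 = 4482.2269952
Rounded to 2 decimals: 4482.23

4482.23


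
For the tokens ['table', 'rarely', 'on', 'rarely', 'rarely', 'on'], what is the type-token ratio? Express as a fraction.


Tokens: 6
Unique types: ('on', 'rarely', 'table') = 3
TTR = 3/6
Simplify: divide both by 3 -> 1/2
TTR = 1/2

1/2


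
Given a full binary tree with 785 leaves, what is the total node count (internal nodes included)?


Leaf nodes (terminals): 785
Internal nodes = n - 1 = 785 - 1 = 784
Total = leaves + internal = 785 + 784 = 1569

1569


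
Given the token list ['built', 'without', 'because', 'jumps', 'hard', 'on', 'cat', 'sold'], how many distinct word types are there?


Listing all tokens and tracking unique types:
  Token 1: 'built' -> NEW (unique so far: 1)
  Token 2: 'without' -> NEW (unique so far: 2)
  Token 3: 'because' -> NEW (unique so far: 3)
  Token 4: 'jumps' -> NEW (unique so far: 4)
  Token 5: 'hard' -> NEW (unique so far: 5)
  Token 6: 'on' -> NEW (unique so far: 6)
  Token 7: 'cat' -> NEW (unique so far: 7)
  Token 8: 'sold' -> NEW (unique so far: 8)
Unique types: ('because', 'built', 'cat', 'hard', 'jumps', 'on', 'sold', 'without')
Vocabulary size: 8

8


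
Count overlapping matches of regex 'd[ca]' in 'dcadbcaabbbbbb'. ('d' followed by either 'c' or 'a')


Pattern: d[ca] means 'd' followed by either 'c' or 'a'.
Scanning 'dcadbcaabbbbbb' position-by-position:
  Pos 0: window 'dc' -> MATCH
  Pos 1: window 'ca' -> no
  Pos 2: window 'ad' -> no
  Pos 3: window 'db' -> no
  Pos 4: window 'bc' -> no
  Pos 5: window 'ca' -> no
  Pos 6: window 'aa' -> no
  Pos 7: window 'ab' -> no
  Pos 8: window 'bb' -> no
  Pos 9: window 'bb' -> no
  Pos 10: window 'bb' -> no
  Pos 11: window 'bb' -> no
  Pos 12: window 'bb' -> no
  Pos 13: window 'b' -> no
Total matches: 1

1


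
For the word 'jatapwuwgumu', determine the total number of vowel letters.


Scanning each character of 'jatapwuwgumu':
  Position 1: 'j' -> consonant (running count: 0)
  Position 2: 'a' -> vowel (running count: 1)
  Position 3: 't' -> consonant (running count: 1)
  Position 4: 'a' -> vowel (running count: 2)
  Position 5: 'p' -> consonant (running count: 2)
  Position 6: 'w' -> consonant (running count: 2)
  Position 7: 'u' -> vowel (running count: 3)
  Position 8: 'w' -> consonant (running count: 3)
  Position 9: 'g' -> consonant (running count: 3)
  Position 10: 'u' -> vowel (running count: 4)
  Position 11: 'm' -> consonant (running count: 4)
  Position 12: 'u' -> vowel (running count: 5)
Total vowels: 5

5


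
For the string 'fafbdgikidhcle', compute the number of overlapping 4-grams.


String 'fafbdgikidhcle' has length L = 14.
Number of overlapping n-grams = L - n + 1
Substituting: 14 - 4 + 1 = 11

11


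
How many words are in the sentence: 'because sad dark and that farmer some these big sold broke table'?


Counting words by splitting on spaces:
  Word 1: 'because'
  Word 2: 'sad'
  Word 3: 'dark'
  Word 4: 'and'
  Word 5: 'that'
  Word 6: 'farmer'
  Word 7: 'some'
  Word 8: 'these'
  Word 9: 'big'
  Word 10: 'sold'
  Word 11: 'broke'
  Word 12: 'table'
Total words: 12

12


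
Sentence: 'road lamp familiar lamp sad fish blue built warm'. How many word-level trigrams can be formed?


Word trigrams from [9] words:
  Trigram 1: (road lamp familiar)
  Trigram 2: (lamp familiar lamp)
  Trigram 3: (familiar lamp sad)
  Trigram 4: (lamp sad fish)
  Trigram 5: (sad fish blue)
  Trigram 6: (fish blue built)
  Trigram 7: (blue built warm)
Total word trigrams: 9 - 2 = 7

7


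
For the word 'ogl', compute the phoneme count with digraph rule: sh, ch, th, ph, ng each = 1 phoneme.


Parsing 'ogl' greedily, digraphs first:
  'o' -> vowel phoneme (phonemes so far: 1)
  'g' -> consonant phoneme (phonemes so far: 2)
  'l' -> consonant phoneme (phonemes so far: 3)
Total phonemes: 3

3


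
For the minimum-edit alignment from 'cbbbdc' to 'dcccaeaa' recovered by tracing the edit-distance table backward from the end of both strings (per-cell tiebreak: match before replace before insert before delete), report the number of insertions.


Edit distance = 7. Backtracking from cell (6, 8) with preference match > replace > insert > delete,
then listing the resulting alignment 'cbbbdc' -> 'dcccaeaa' left to right:
  Step 1: insert 'd' [insertion #1]
  Step 2: insert 'c' [insertion #2]
  Step 3: keep 'c'
  Step 4: replace b->c
  Step 5: replace b->a
  Step 6: replace b->e
  Step 7: replace d->a
  Step 8: replace c->a
Total insertions: 2

2


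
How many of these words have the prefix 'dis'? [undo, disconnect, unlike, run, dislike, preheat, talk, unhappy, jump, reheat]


Checking each word for prefix 'dis':
  'undo' -> no (count: 0)
  'disconnect' -> YES, starts with 'dis' (count: 1)
  'unlike' -> no (count: 1)
  'run' -> no (count: 1)
  'dislike' -> YES, starts with 'dis' (count: 2)
  'preheat' -> no (count: 2)
  'talk' -> no (count: 2)
  'unhappy' -> no (count: 2)
  'jump' -> no (count: 2)
  'reheat' -> no (count: 2)
Total with prefix 'dis': 2

2


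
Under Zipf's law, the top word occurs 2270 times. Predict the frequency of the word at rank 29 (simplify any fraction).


Zipf's law: freq(rank) = f1 / rank
f1 = 2270, rank = 29
freq = 2270 / 29
GCD(2270, 29) = 1
Simplified: 2270/29

2270/29


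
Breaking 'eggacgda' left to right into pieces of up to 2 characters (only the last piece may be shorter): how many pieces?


'eggacgda' has 8 characters.
Chunking with max size 2:
  Chunk 1: 'eg' (positions 0-1)
  Chunk 2: 'ga' (positions 2-3)
  Chunk 3: 'cg' (positions 4-5)
  Chunk 4: 'da' (positions 6-7)
Total chunks: ceil(8 / 2) = 4

4


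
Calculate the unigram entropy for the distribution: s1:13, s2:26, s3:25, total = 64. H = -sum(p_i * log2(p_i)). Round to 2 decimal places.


Computing entropy H = -sum(p_i * log2(p_i)):
  s1: p = 13/64 = 0.2031, -p*log2(p) = 0.4671
  s2: p = 26/64 = 0.4062, -p*log2(p) = 0.5279
  s3: p = 25/64 = 0.3906, -p*log2(p) = 0.5297
H = sum of terms = 1.5247
Rounded to 2 decimals: 1.52

1.52


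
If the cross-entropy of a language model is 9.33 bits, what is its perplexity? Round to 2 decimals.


Perplexity formula: PP = 2^H
H = 9.33
PP = 2^9.33
Decompose: 2^9.33 = 2^9 * 2^0.33
2^9 = 512, 2^0.33 ~ 1.2570134
PP ~ 512 * 1.2570134 = 643.5908608
Rounded to 2 decimals: 643.59

643.59


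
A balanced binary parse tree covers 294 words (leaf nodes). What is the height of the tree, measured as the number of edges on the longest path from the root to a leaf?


In a balanced binary tree with n leaves the deepest leaf is ceil(log2(n)) edges below the root.
log2(294) = 8.1997
ceil(8.1997) = 9
height (edges) = 9

9


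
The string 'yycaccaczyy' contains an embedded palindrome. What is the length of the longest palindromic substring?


Scanning 'yycaccaczyy' for palindromic substrings.
Substring at positions 2-7: 'caccac'.
Check: reverse('caccac') = 'caccac' -> palindrome confirmed.
Neighbouring characters ('y' / 'z') break symmetry, so it cannot extend further.
No longer palindromic substring exists; longest length = 6

6


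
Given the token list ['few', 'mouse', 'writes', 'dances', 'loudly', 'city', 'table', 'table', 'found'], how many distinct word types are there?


Listing all tokens and tracking unique types:
  Token 1: 'few' -> NEW (unique so far: 1)
  Token 2: 'mouse' -> NEW (unique so far: 2)
  Token 3: 'writes' -> NEW (unique so far: 3)
  Token 4: 'dances' -> NEW (unique so far: 4)
  Token 5: 'loudly' -> NEW (unique so far: 5)
  Token 6: 'city' -> NEW (unique so far: 6)
  Token 7: 'table' -> NEW (unique so far: 7)
  Token 8: 'table' -> duplicate (unique so far: 7)
  Token 9: 'found' -> NEW (unique so far: 8)
Unique types: ('city', 'dances', 'few', 'found', 'loudly', 'mouse', 'table', 'writes')
Vocabulary size: 8

8


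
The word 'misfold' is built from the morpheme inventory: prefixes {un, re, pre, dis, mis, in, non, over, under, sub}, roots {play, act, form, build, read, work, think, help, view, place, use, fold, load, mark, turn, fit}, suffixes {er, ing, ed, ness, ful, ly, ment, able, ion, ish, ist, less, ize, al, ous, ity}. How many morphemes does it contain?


Segmenting 'misfold' against the inventory:
  'mis' -> prefix (morpheme 1)
  'fold' -> root (morpheme 2)
Total morphemes: 2

2


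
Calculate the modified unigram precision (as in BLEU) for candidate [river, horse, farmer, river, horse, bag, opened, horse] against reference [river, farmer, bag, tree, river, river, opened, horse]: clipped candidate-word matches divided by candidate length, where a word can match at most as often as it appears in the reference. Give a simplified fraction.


Reference word counts: {'bag': 1, 'farmer': 1, 'horse': 1, 'opened': 1, 'river': 3, 'tree': 1}
Checking each candidate word (with clipping):
  'river' -> in reference (ref count 3, used 1/3) -> match (matches: 1)
  'horse' -> in reference (ref count 1, used 1/1) -> match (matches: 2)
  'farmer' -> in reference (ref count 1, used 1/1) -> match (matches: 3)
  'river' -> in reference (ref count 3, used 2/3) -> match (matches: 4)
  'horse' -> ref count 1 already used up (1/1) -> clipped, no match (matches: 4)
  'bag' -> in reference (ref count 1, used 1/1) -> match (matches: 5)
  'opened' -> in reference (ref count 1, used 1/1) -> match (matches: 6)
  'horse' -> ref count 1 already used up (1/1) -> clipped, no match (matches: 6)
Clipped matches: 6, Candidate length: 8
Precision = 6/8 = 3/4

3/4


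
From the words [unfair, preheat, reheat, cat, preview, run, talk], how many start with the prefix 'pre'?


Checking each word for prefix 'pre':
  'unfair' -> no (count: 0)
  'preheat' -> YES, starts with 'pre' (count: 1)
  'reheat' -> no (count: 1)
  'cat' -> no (count: 1)
  'preview' -> YES, starts with 'pre' (count: 2)
  'run' -> no (count: 2)
  'talk' -> no (count: 2)
Total with prefix 'pre': 2

2


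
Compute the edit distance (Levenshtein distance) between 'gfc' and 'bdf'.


Building DP table for s1='gfc' (len 3) and s2='bdf' (len 3):
       b  d  f
    0  1  2  3
  g 1  1  2  3
  f 2  2  2  2
  c 3  3  3  3
Edit distance = dp[3][3] = 3

3


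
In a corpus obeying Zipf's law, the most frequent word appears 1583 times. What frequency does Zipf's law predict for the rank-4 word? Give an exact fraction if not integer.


Zipf's law: freq(rank) = f1 / rank
f1 = 1583, rank = 4
freq = 1583 / 4
GCD(1583, 4) = 1
Simplified: 1583/4

1583/4


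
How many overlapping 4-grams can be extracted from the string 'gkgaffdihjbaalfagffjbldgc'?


String 'gkgaffdihjbaalfagffjbldgc' has length L = 25.
Number of overlapping n-grams = L - n + 1
Substituting: 25 - 4 + 1 = 22

22


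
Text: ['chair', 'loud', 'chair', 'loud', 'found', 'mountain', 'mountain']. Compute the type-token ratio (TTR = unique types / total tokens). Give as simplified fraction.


Tokens: 7
Unique types: ('chair', 'found', 'loud', 'mountain') = 4
TTR = 4/7
Already in lowest terms.

4/7


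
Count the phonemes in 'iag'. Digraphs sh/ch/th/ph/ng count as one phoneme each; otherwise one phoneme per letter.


Parsing 'iag' greedily, digraphs first:
  'i' -> vowel phoneme (phonemes so far: 1)
  'a' -> vowel phoneme (phonemes so far: 2)
  'g' -> consonant phoneme (phonemes so far: 3)
Total phonemes: 3

3


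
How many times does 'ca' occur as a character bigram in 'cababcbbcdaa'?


Scanning 'cababcbbcdaa' for bigram 'ca':
  Position 0: 'ca' -> MATCH
  Position 1: 'ab' -> no
  Position 2: 'ba' -> no
  Position 3: 'ab' -> no
  Position 4: 'bc' -> no
  Position 5: 'cb' -> no
  Position 6: 'bb' -> no
  Position 7: 'bc' -> no
  Position 8: 'cd' -> no
  Position 9: 'da' -> no
  Position 10: 'aa' -> no
Total matches: 1

1


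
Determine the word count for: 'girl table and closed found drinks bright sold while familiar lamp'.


Counting words by splitting on spaces:
  Word 1: 'girl'
  Word 2: 'table'
  Word 3: 'and'
  Word 4: 'closed'
  Word 5: 'found'
  Word 6: 'drinks'
  Word 7: 'bright'
  Word 8: 'sold'
  Word 9: 'while'
  Word 10: 'familiar'
  Word 11: 'lamp'
Total words: 11

11


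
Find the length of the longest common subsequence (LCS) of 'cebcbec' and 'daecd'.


DP table for LCS of 'cebcbec' and 'daecd':
       d  a  e  c  d
    0  0  0  0  0  0
  c 0  0  0  0  1  1
  e 0  0  0  1  1  1
  b 0  0  0  1  1  1
  c 0  0  0  1  2  2
  b 0  0  0  1  2  2
  e 0  0  0  1  2  2
  c 0  0  0  1  2  2
LCS: 'ec'
LCS length = 2

2


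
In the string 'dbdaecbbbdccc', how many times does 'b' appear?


Scanning 'dbdaecbbbdccc' for 'b':
  Position 1: 'b' -> MATCH (count: 1)
  Position 6: 'b' -> MATCH (count: 2)
  Position 7: 'b' -> MATCH (count: 3)
  Position 8: 'b' -> MATCH (count: 4)
Total occurrences of 'b': 4

4


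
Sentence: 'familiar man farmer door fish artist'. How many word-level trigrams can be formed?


Word trigrams from [6] words:
  Trigram 1: (familiar man farmer)
  Trigram 2: (man farmer door)
  Trigram 3: (farmer door fish)
  Trigram 4: (door fish artist)
Total word trigrams: 6 - 2 = 4

4


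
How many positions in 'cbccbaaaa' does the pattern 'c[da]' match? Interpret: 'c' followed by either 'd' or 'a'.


Pattern: c[da] means 'c' followed by either 'd' or 'a'.
Scanning 'cbccbaaaa' position-by-position:
  Pos 0: window 'cb' -> no
  Pos 1: window 'bc' -> no
  Pos 2: window 'cc' -> no
  Pos 3: window 'cb' -> no
  Pos 4: window 'ba' -> no
  Pos 5: window 'aa' -> no
  Pos 6: window 'aa' -> no
  Pos 7: window 'aa' -> no
  Pos 8: window 'a' -> no
Total matches: 0

0


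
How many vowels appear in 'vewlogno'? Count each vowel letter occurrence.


Scanning each character of 'vewlogno':
  Position 1: 'v' -> consonant (running count: 0)
  Position 2: 'e' -> vowel (running count: 1)
  Position 3: 'w' -> consonant (running count: 1)
  Position 4: 'l' -> consonant (running count: 1)
  Position 5: 'o' -> vowel (running count: 2)
  Position 6: 'g' -> consonant (running count: 2)
  Position 7: 'n' -> consonant (running count: 2)
  Position 8: 'o' -> vowel (running count: 3)
Total vowels: 3

3


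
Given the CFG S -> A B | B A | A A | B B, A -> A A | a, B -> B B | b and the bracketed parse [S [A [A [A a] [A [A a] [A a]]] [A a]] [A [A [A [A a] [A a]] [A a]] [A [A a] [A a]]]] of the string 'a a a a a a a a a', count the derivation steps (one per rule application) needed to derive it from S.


Every bracketed nonterminal node [X ...] in the tree is produced by exactly one rule application.
Reading the tree off as a leftmost derivation:
  Step 1: S  =>  A A   (applied S -> A A)
  Step 2: A A  =>  A A A   (applied A -> A A)
  Step 3: A A A  =>  A A A A   (applied A -> A A)
  Step 4: A A A A  =>  a A A A   (applied A -> a)
  Step 5: a A A A  =>  a A A A A   (applied A -> A A)
  Step 6: a A A A A  =>  a a A A A   (applied A -> a)
  Step 7: a a A A A  =>  a a a A A   (applied A -> a)
  Step 8: a a a A A  =>  a a a a A   (applied A -> a)
  Step 9: a a a a A  =>  a a a a A A   (applied A -> A A)
  Step 10: a a a a A A  =>  a a a a A A A   (applied A -> A A)
  Step 11: a a a a A A A  =>  a a a a A A A A   (applied A -> A A)
  Step 12: a a a a A A A A  =>  a a a a a A A A   (applied A -> a)
  Step 13: a a a a a A A A  =>  a a a a a a A A   (applied A -> a)
  Step 14: a a a a a a A A  =>  a a a a a a a A   (applied A -> a)
  Step 15: a a a a a a a A  =>  a a a a a a a A A   (applied A -> A A)
  Step 16: a a a a a a a A A  =>  a a a a a a a a A   (applied A -> a)
  Step 17: a a a a a a a a A  =>  a a a a a a a a a   (applied A -> a)
Final yield: a a a a a a a a a
Total rewrite steps: 17

17


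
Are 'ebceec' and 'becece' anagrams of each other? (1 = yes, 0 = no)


Sort characters of 'ebceec': 'bcceee'
Sort characters of 'becece': 'bcceee'
Sorted forms match -> they ARE anagrams
Result: 1

1


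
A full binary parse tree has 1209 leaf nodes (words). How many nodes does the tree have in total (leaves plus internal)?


Leaf nodes (terminals): 1209
Internal nodes = n - 1 = 1209 - 1 = 1208
Total = leaves + internal = 1209 + 1208 = 2417

2417


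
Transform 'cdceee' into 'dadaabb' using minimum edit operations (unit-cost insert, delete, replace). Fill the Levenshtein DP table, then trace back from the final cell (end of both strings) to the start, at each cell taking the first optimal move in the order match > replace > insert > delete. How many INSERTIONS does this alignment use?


Edit distance = 6. Backtracking from cell (6, 7) with preference match > replace > insert > delete,
then listing the resulting alignment 'cdceee' -> 'dadaabb' left to right:
  Step 1: insert 'd' [insertion #1]
  Step 2: replace c->a
  Step 3: keep 'd'
  Step 4: replace c->a
  Step 5: replace e->a
  Step 6: replace e->b
  Step 7: replace e->b
Total insertions: 1

1


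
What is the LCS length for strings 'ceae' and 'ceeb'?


DP table for LCS of 'ceae' and 'ceeb':
       c  e  e  b
    0  0  0  0  0
  c 0  1  1  1  1
  e 0  1  2  2  2
  a 0  1  2  2  2
  e 0  1  2  3  3
LCS: 'cee'
LCS length = 3

3
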